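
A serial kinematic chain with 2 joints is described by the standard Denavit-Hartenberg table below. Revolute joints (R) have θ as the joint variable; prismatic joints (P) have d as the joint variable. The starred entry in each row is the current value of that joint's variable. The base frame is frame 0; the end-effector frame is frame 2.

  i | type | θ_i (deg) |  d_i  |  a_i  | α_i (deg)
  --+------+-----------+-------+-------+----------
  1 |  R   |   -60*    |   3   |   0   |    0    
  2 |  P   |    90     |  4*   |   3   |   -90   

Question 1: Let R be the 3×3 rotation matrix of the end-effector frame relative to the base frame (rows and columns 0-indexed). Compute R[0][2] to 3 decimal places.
-0.500

End-effector z-axis (col 2 of R) = (-0.5000,0.8660,0.0000)
R[0][2] = -0.5000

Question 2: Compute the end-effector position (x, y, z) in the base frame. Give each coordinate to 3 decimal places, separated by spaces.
2.598 1.500 7.000

after link 1: o_1 = (0.0000, 0.0000, 3.0000)
after link 2: o_2 = (2.5981, 1.5000, 7.0000)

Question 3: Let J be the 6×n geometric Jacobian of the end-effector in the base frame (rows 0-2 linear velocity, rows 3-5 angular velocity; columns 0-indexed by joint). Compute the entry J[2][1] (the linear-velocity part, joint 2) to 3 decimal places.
prismatic axis z_1 = (0.0000,0.0000,1.0000)
J_v[:, 1] = z_1; J_ω[:, 1] = (0,0,0)
entry J[2][1] = 1.0000

1.000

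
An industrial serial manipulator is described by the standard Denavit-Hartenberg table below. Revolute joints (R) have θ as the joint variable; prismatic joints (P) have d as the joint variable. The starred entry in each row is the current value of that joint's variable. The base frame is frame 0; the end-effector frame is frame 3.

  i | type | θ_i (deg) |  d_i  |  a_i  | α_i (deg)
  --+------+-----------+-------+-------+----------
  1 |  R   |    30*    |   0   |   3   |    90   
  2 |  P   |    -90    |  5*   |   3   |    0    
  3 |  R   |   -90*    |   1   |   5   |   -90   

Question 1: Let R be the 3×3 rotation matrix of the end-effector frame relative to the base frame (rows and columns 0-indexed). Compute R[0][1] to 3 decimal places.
-0.500

End-effector y-axis (col 1 of R) = (-0.5000,0.8660,-0.0000)
R[0][1] = -0.5000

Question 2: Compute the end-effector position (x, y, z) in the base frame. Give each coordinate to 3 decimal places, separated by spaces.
after link 1: o_1 = (2.5981, 1.5000, 0.0000)
after link 2: o_2 = (5.0981, -2.8301, -3.0000)
after link 3: o_3 = (1.2679, -6.1962, -3.0000)

1.268 -6.196 -3.000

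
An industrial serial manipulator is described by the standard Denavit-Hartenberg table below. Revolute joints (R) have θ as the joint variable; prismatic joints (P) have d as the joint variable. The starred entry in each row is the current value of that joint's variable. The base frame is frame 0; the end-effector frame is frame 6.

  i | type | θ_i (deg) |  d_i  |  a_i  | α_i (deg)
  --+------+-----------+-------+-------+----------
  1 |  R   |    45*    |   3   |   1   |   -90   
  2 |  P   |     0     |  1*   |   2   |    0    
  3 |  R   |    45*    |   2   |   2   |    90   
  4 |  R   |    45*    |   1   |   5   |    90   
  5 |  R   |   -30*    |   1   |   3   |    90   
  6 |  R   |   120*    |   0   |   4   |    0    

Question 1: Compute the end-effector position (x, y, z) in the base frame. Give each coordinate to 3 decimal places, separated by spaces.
after link 1: o_1 = (0.7071, 0.7071, 3.0000)
after link 2: o_2 = (1.4142, 2.8284, 3.0000)
after link 3: o_3 = (1.0000, 5.2426, 1.5858)
after link 4: o_4 = (0.7678, 10.0104, -0.2071)
after link 5: o_5 = (0.4908, 11.3316, -3.0668)
after link 6: o_6 = (4.2013, 9.8459, -3.2257)

4.201 9.846 -3.226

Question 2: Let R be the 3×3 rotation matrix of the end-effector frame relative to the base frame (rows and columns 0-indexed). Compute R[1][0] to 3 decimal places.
End-effector x-axis (col 0 of R) = (0.9276,-0.3714,-0.0397)
R[1][0] = -0.3714

-0.371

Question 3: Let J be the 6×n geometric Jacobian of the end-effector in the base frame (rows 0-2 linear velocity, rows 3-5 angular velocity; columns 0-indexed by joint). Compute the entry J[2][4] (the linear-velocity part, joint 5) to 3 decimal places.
axis z_4 = (0.8536,-0.1464,-0.5000); lever o_n−o_4 = (3.4335,-0.1646,-3.0186)
cross product → J_v[:, 4] = (0.3598,0.8598,0.3624)
J_ω[:, 4] = z_4
entry J[2][4] = 0.3624

0.362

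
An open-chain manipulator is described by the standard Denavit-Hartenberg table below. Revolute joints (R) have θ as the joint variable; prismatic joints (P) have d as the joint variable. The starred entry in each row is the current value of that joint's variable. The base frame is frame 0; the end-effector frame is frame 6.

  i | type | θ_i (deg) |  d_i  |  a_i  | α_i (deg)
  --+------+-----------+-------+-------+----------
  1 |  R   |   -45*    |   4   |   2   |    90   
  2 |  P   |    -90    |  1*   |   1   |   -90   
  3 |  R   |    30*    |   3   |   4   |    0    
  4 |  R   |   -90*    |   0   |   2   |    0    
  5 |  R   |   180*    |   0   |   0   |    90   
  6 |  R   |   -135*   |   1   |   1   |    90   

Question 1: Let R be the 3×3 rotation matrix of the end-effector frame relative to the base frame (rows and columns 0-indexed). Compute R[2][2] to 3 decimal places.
-0.354

End-effector z-axis (col 2 of R) = (0.0670,-0.9330,-0.3536)
R[2][2] = -0.3536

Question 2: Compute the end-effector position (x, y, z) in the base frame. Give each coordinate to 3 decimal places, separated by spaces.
2.438 -3.633 -2.684

after link 1: o_1 = (1.4142, -1.4142, 4.0000)
after link 2: o_2 = (0.7071, -2.1213, 3.0000)
after link 3: o_3 = (4.2426, -2.8284, -0.4641)
after link 4: o_4 = (3.0179, -4.0532, -1.4641)
after link 5: o_5 = (3.0179, -4.0532, -1.4641)
after link 6: o_6 = (2.4384, -3.6326, -2.6837)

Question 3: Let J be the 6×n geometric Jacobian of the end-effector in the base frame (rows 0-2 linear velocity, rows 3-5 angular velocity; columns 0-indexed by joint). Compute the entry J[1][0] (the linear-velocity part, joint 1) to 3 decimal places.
2.438

axis z_0 = ẑ; lever o_n−o_0 = (2.4384,-3.6326,-2.6837)
cross product → J_v[:, 0] = (3.6326,2.4384,-0.0000)
J_ω[:, 0] = z_0
entry J[1][0] = 2.4384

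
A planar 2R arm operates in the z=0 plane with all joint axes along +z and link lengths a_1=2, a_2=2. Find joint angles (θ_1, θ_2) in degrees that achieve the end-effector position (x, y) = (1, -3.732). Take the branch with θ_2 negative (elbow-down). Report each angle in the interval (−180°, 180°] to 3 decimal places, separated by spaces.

cos θ_2 = (14.9278−2²−2²)/(2·2·2) = 0.8660; θ_2 = -30.0054° (elbow-down)
β = atan2(-3.7320,1.0000) = -74.9998°; ψ = atan2(-1.0002,3.7320) = -15.0027°
θ_1 = β − ψ = -59.9971°

-59.997 -30.005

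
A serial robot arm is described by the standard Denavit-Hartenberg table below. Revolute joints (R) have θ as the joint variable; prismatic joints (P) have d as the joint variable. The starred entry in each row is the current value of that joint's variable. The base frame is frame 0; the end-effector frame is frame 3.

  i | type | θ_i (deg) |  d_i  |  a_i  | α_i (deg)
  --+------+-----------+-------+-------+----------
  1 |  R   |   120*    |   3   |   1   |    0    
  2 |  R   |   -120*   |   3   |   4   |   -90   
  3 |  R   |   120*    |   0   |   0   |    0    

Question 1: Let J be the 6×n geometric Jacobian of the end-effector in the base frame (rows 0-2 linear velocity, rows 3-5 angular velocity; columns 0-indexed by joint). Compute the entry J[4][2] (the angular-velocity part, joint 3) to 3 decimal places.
1.000

axis z_2 = (0.0000,1.0000,0.0000); lever o_n−o_2 = (0.0000,0.0000,0.0000)
cross product → J_v[:, 2] = (0.0000,0.0000,0.0000)
J_ω[:, 2] = z_2
entry J[4][2] = 1.0000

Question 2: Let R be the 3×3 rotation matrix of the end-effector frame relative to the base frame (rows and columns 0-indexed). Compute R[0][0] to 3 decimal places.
-0.500

End-effector x-axis (col 0 of R) = (-0.5000,0.0000,-0.8660)
R[0][0] = -0.5000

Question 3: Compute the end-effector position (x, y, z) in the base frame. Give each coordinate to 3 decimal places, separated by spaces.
3.500 0.866 6.000

after link 1: o_1 = (-0.5000, 0.8660, 3.0000)
after link 2: o_2 = (3.5000, 0.8660, 6.0000)
after link 3: o_3 = (3.5000, 0.8660, 6.0000)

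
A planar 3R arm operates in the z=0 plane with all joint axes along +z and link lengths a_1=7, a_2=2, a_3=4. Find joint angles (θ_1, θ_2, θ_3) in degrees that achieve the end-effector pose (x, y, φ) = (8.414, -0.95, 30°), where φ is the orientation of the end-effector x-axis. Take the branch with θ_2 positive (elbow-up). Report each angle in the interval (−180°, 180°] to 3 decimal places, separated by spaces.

-45.003 134.991 -59.988

wrist centre = target − a_3·(cos φ, sin φ) = (4.9499, -2.9500)
cos θ_2 = (33.2040−7²−2²)/(2·7·2) = -0.7070; θ_2 = 134.9914° (elbow-up)
β = atan2(-2.9500,4.9499) = -30.7938°; ψ = atan2(1.4144,5.5860) = 14.2092°
θ_1 = β − ψ = -45.0029°
θ_3 = φ − θ_1 − θ_2 = -59.9884° (wrapped to (-180°,180°])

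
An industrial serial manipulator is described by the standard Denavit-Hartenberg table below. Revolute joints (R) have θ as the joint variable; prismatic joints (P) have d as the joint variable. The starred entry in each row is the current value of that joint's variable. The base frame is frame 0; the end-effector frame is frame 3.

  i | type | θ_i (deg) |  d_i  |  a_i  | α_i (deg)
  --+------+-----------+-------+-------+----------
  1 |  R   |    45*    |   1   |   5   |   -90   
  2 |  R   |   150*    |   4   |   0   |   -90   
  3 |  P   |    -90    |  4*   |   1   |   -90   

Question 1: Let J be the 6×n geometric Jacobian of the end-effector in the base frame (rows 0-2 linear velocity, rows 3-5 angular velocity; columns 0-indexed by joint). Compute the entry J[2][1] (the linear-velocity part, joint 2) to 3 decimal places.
2.000

axis z_1 = (-0.7071,0.7071,0.0000); lever o_n−o_1 = (-4.9497,2.1213,3.4641)
cross product → J_v[:, 1] = (2.4495,2.4495,2.0000)
J_ω[:, 1] = z_1
entry J[2][1] = 2.0000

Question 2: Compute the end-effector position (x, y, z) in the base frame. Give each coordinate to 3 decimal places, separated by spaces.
after link 1: o_1 = (3.5355, 3.5355, 1.0000)
after link 2: o_2 = (0.7071, 6.3640, 1.0000)
after link 3: o_3 = (-1.4142, 5.6569, 4.4641)

-1.414 5.657 4.464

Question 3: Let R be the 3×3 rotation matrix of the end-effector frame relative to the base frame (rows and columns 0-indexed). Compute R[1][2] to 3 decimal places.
End-effector z-axis (col 2 of R) = (-0.6124,-0.6124,-0.5000)
R[1][2] = -0.6124

-0.612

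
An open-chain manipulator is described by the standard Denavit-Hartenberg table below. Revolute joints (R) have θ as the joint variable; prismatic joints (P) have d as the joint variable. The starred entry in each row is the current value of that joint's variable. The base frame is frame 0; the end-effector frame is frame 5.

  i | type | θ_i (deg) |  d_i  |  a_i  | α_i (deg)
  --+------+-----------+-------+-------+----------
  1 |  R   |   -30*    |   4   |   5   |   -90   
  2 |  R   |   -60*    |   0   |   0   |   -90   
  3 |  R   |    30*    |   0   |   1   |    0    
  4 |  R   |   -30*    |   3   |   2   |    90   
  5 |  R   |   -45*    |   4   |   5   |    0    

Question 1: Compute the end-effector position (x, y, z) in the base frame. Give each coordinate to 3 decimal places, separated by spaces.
after link 1: o_1 = (4.3301, -2.5000, 4.0000)
after link 2: o_2 = (4.3301, -2.5000, 4.0000)
after link 3: o_3 = (4.4551, -3.1495, 4.7500)
after link 4: o_4 = (7.5712, -4.9486, 4.9821)
after link 5: o_5 = (8.4504, -0.8374, 9.8117)

8.450 -0.837 9.812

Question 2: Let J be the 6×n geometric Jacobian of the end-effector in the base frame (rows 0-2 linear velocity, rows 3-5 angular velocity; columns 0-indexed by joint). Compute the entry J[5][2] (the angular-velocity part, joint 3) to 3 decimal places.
axis z_2 = (0.7500,-0.4330,-0.5000); lever o_n−o_2 = (4.1203,1.6626,5.8117)
cross product → J_v[:, 2] = (-1.6852,-6.4189,3.0311)
J_ω[:, 2] = z_2
entry J[5][2] = -0.5000

-0.500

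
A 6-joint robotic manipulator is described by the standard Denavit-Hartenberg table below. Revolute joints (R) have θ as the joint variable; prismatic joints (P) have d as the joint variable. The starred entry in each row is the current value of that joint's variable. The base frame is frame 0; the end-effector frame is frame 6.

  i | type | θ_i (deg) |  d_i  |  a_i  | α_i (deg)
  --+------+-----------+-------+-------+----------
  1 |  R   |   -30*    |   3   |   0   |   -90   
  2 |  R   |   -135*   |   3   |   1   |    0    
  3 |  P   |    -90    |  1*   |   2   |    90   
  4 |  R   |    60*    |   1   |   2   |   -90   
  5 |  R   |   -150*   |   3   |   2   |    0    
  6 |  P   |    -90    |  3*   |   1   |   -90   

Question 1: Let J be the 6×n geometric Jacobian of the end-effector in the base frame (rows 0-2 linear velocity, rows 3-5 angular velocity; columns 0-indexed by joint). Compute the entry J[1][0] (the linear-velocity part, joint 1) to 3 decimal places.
5.510

axis z_0 = ẑ; lever o_n−o_0 = (5.5098,4.6697,5.2473)
cross product → J_v[:, 0] = (-4.6697,5.5098,0.0000)
J_ω[:, 0] = z_0
entry J[1][0] = 5.5098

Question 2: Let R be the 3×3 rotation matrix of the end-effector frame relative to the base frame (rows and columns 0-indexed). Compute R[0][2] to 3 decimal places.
0.196

End-effector z-axis (col 2 of R) = (0.1964,-0.9794,-0.0474)
R[0][2] = 0.1964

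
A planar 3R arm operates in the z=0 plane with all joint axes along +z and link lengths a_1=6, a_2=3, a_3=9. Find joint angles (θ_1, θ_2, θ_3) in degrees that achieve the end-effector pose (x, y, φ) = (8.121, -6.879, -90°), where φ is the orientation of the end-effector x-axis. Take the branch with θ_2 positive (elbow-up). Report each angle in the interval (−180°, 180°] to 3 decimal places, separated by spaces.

wrist centre = target − a_3·(cos φ, sin φ) = (8.1210, 2.1210)
cos θ_2 = (70.4493−6²−3²)/(2·6·3) = 0.7069; θ_2 = 45.0148° (elbow-up)
β = atan2(2.1210,8.1210) = 14.6372°; ψ = atan2(2.1219,8.1208) = 14.6434°
θ_1 = β − ψ = -0.0061°
θ_3 = φ − θ_1 − θ_2 = -135.0087° (wrapped to (-180°,180°])

-0.006 45.015 -135.009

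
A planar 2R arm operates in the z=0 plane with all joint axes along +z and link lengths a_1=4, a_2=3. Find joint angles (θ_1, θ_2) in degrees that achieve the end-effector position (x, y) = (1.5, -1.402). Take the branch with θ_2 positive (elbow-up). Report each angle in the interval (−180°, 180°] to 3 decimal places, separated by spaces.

cos θ_2 = (4.2156−4²−3²)/(2·4·3) = -0.8660; θ_2 = 149.9990° (elbow-up)
β = atan2(-1.4020,1.5000) = -43.0659°; ψ = atan2(1.5000,1.4020) = 46.9360°
θ_1 = β − ψ = -90.0019°

-90.002 149.999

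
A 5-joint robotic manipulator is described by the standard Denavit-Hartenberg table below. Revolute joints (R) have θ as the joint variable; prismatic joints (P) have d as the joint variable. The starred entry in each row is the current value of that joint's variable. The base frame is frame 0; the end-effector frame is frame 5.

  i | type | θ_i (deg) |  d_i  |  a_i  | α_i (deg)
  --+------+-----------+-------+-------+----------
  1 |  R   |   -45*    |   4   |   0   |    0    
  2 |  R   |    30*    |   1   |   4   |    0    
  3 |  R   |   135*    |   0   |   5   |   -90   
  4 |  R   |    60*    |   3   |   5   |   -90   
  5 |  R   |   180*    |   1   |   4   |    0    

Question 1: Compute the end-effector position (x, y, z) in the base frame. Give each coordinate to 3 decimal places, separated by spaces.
-1.051 1.478 3.634

after link 1: o_1 = (0.0000, 0.0000, 4.0000)
after link 2: o_2 = (3.8637, -1.0353, 5.0000)
after link 3: o_3 = (1.3637, 3.2949, 5.0000)
after link 4: o_4 = (-2.4844, 3.9599, 0.6699)
after link 5: o_5 = (-1.0514, 1.4779, 3.6340)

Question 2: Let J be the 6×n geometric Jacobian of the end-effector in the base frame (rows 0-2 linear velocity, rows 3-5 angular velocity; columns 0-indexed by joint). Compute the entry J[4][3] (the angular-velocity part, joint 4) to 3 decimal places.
axis z_3 = (-0.8660,-0.5000,0.0000); lever o_n−o_3 = (-2.4151,-1.8170,-1.3660)
cross product → J_v[:, 3] = (0.6830,-1.1830,0.3660)
J_ω[:, 3] = z_3
entry J[4][3] = -0.5000

-0.500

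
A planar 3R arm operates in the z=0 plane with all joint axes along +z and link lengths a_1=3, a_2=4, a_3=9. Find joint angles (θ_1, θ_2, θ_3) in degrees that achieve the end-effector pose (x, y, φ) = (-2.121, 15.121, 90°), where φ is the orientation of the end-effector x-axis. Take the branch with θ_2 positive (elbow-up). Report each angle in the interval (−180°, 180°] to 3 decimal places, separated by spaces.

83.215 45.018 -38.233

wrist centre = target − a_3·(cos φ, sin φ) = (-2.1210, 6.1210)
cos θ_2 = (41.9653−3²−4²)/(2·3·4) = 0.7069; θ_2 = 45.0178° (elbow-up)
β = atan2(6.1210,-2.1210) = 109.1118°; ψ = atan2(2.8293,5.8275) = 25.8968°
θ_1 = β − ψ = 83.2150°
θ_3 = φ − θ_1 − θ_2 = -38.2328° (wrapped to (-180°,180°])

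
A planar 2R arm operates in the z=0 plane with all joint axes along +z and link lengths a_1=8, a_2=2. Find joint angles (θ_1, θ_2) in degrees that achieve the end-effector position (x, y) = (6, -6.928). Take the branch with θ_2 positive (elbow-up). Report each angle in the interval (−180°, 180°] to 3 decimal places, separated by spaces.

cos θ_2 = (83.9972−8²−2²)/(2·8·2) = 0.4999; θ_2 = 60.0058° (elbow-up)
β = atan2(-6.9280,6.0000) = -49.1058°; ψ = atan2(1.7322,8.9998) = 10.8942°
θ_1 = β − ψ = -60.0000°

-60.000 60.006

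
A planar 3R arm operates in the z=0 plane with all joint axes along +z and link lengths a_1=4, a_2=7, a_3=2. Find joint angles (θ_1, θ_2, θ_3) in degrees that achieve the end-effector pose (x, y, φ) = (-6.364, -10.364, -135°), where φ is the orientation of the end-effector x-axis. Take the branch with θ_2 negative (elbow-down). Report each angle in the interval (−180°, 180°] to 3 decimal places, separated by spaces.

-90.001 -44.998 -0.000

wrist centre = target − a_3·(cos φ, sin φ) = (-4.9498, -8.9498)
cos θ_2 = (104.5991−4²−7²)/(2·4·7) = 0.7071; θ_2 = -44.9984° (elbow-down)
β = atan2(-8.9498,-4.9498) = -118.9453°; ψ = atan2(-4.9496,8.9499) = -28.9442°
θ_1 = β − ψ = -90.0011°
θ_3 = φ − θ_1 − θ_2 = -0.0005° (wrapped to (-180°,180°])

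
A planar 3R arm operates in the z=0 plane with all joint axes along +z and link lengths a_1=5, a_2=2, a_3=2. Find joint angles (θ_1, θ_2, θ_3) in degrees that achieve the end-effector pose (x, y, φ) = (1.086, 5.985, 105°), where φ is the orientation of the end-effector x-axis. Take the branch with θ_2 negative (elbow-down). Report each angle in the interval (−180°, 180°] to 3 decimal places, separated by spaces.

wrist centre = target − a_3·(cos φ, sin φ) = (1.6036, 4.0531)
cos θ_2 = (18.9997−5²−2²)/(2·5·2) = -0.5000; θ_2 = -120.0011° (elbow-down)
β = atan2(4.0531,1.6036) = 68.4136°; ψ = atan2(-1.7320,4.0000) = -23.4132°
θ_1 = β − ψ = 91.8268°
θ_3 = φ − θ_1 − θ_2 = 133.1743° (wrapped to (-180°,180°])

91.827 -120.001 133.174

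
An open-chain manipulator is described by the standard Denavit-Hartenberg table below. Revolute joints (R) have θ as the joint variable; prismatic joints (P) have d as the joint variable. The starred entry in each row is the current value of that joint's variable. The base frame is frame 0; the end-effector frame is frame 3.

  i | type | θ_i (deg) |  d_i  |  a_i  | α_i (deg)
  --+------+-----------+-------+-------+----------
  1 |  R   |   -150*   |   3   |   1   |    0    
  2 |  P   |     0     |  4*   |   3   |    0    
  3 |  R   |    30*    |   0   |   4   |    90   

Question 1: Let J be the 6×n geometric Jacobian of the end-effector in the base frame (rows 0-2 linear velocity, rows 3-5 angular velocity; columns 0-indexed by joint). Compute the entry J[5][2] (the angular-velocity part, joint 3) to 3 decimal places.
axis z_2 = (0.0000,0.0000,1.0000); lever o_n−o_2 = (-2.0000,-3.4641,0.0000)
cross product → J_v[:, 2] = (3.4641,-2.0000,0.0000)
J_ω[:, 2] = z_2
entry J[5][2] = 1.0000

1.000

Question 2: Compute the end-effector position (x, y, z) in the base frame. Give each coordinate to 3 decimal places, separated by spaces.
-5.464 -5.464 7.000

after link 1: o_1 = (-0.8660, -0.5000, 3.0000)
after link 2: o_2 = (-3.4641, -2.0000, 7.0000)
after link 3: o_3 = (-5.4641, -5.4641, 7.0000)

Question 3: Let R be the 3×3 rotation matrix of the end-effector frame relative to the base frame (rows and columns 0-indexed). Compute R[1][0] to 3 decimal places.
-0.866

End-effector x-axis (col 0 of R) = (-0.5000,-0.8660,0.0000)
R[1][0] = -0.8660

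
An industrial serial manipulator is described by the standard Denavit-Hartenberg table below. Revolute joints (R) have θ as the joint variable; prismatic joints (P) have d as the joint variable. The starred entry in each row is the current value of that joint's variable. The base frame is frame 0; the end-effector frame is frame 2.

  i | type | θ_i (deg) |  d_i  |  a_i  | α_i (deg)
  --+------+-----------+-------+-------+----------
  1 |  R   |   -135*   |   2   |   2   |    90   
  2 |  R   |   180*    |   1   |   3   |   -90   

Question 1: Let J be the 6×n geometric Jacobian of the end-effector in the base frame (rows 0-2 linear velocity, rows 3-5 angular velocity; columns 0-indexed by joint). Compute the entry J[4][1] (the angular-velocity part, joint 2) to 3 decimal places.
axis z_1 = (-0.7071,0.7071,0.0000); lever o_n−o_1 = (1.4142,2.8284,0.0000)
cross product → J_v[:, 1] = (0.0000,0.0000,-3.0000)
J_ω[:, 1] = z_1
entry J[4][1] = 0.7071

0.707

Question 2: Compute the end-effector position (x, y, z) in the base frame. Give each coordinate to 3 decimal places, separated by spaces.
after link 1: o_1 = (-1.4142, -1.4142, 2.0000)
after link 2: o_2 = (-0.0000, 1.4142, 2.0000)

-0.000 1.414 2.000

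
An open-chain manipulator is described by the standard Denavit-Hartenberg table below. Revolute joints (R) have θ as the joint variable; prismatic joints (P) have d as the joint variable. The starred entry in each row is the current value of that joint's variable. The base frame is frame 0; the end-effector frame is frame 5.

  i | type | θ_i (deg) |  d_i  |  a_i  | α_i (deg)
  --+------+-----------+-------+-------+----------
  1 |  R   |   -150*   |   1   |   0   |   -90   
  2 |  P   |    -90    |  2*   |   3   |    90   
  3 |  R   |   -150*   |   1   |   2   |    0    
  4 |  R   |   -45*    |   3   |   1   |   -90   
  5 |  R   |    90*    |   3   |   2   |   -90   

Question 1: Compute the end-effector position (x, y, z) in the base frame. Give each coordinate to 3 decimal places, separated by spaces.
0.913 2.419 0.526

after link 1: o_1 = (0.0000, 0.0000, 1.0000)
after link 2: o_2 = (1.0000, -1.7321, 4.0000)
after link 3: o_3 = (1.3660, -0.3660, 2.2679)
after link 4: o_4 = (4.0935, 0.9098, 1.3020)
after link 5: o_5 = (0.9126, 2.4194, 0.5256)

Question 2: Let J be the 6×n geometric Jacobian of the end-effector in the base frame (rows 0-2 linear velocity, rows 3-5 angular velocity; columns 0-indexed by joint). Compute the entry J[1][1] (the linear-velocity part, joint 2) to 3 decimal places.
prismatic axis z_1 = (0.5000,-0.8660,0.0000)
J_v[:, 1] = z_1; J_ω[:, 1] = (0,0,0)
entry J[1][1] = -0.8660

-0.866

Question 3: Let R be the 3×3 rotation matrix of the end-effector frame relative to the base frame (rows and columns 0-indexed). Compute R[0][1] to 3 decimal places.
0.483

End-effector y-axis (col 1 of R) = (0.4830,-0.8365,0.2588)
R[0][1] = 0.4830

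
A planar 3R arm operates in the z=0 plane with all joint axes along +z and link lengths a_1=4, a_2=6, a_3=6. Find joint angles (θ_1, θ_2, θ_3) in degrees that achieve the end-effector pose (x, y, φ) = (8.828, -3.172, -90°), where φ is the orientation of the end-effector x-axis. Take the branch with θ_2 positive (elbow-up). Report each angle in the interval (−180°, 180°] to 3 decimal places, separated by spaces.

-9.484 45.017 -125.533

wrist centre = target − a_3·(cos φ, sin φ) = (8.8280, 2.8280)
cos θ_2 = (85.9312−4²−6²)/(2·4·6) = 0.7069; θ_2 = 45.0168° (elbow-up)
β = atan2(2.8280,8.8280) = 17.7626°; ψ = atan2(4.2439,8.2414) = 27.2461°
θ_1 = β − ψ = -9.4835°
θ_3 = φ − θ_1 − θ_2 = -125.5333° (wrapped to (-180°,180°])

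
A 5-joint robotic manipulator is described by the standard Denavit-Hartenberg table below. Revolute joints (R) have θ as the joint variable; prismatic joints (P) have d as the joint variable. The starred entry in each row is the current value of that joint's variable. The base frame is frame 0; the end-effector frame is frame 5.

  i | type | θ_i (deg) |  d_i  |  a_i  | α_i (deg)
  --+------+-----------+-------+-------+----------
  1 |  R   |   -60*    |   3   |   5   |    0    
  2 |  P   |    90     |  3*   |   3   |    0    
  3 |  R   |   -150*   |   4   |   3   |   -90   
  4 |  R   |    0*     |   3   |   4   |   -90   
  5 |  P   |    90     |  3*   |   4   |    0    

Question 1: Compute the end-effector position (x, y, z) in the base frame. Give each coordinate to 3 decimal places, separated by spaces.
0.732 -8.392 7.000

after link 1: o_1 = (2.5000, -4.3301, 3.0000)
after link 2: o_2 = (5.0981, -2.8301, 6.0000)
after link 3: o_3 = (3.5981, -5.4282, 10.0000)
after link 4: o_4 = (4.1962, -10.3923, 10.0000)
after link 5: o_5 = (0.7321, -8.3923, 7.0000)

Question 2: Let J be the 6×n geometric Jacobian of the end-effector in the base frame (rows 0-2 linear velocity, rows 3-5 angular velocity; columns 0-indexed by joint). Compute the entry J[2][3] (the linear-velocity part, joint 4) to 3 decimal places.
-4.000

axis z_3 = (0.8660,-0.5000,0.0000); lever o_n−o_3 = (-2.8660,-2.9641,-3.0000)
cross product → J_v[:, 3] = (1.5000,2.5981,-4.0000)
J_ω[:, 3] = z_3
entry J[2][3] = -4.0000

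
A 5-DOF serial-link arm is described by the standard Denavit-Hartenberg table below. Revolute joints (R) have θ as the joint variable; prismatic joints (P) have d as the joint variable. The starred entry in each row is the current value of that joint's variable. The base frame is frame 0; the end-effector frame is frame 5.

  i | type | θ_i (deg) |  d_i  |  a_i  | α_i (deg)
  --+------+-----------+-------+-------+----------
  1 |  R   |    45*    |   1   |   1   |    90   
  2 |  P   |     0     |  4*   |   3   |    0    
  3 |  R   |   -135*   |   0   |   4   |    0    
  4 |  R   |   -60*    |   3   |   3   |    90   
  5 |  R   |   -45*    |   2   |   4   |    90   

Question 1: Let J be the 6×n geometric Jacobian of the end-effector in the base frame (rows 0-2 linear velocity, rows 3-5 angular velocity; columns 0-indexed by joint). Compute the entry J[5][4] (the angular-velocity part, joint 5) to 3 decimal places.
axis z_4 = (0.1830,0.1830,0.9659); lever o_n−o_4 = (-3.5658,0.4342,2.6639)
cross product → J_v[:, 4] = (0.0681,-3.9319,0.7321)
J_ω[:, 4] = z_4
entry J[5][4] = 0.9659

0.966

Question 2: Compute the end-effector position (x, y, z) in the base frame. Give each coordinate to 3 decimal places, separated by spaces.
after link 1: o_1 = (0.7071, 0.7071, 1.0000)
after link 2: o_2 = (5.6569, -0.0000, 1.0000)
after link 3: o_3 = (3.6569, -2.0000, -1.8284)
after link 4: o_4 = (3.7291, -6.1704, -1.0520)
after link 5: o_5 = (0.1633, -5.7362, 1.6119)

0.163 -5.736 1.612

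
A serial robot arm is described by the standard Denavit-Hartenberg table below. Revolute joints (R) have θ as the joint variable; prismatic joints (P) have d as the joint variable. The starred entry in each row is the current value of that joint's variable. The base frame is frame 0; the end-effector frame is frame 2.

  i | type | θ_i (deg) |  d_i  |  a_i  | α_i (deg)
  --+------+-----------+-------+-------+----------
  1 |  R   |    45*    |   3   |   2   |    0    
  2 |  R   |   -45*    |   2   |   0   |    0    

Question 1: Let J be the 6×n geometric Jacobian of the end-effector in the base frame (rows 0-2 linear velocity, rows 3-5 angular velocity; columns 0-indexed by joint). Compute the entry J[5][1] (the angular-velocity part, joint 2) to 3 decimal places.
1.000

axis z_1 = (0.0000,0.0000,1.0000); lever o_n−o_1 = (0.0000,0.0000,2.0000)
cross product → J_v[:, 1] = (0.0000,0.0000,0.0000)
J_ω[:, 1] = z_1
entry J[5][1] = 1.0000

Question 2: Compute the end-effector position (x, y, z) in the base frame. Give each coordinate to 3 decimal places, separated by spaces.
after link 1: o_1 = (1.4142, 1.4142, 3.0000)
after link 2: o_2 = (1.4142, 1.4142, 5.0000)

1.414 1.414 5.000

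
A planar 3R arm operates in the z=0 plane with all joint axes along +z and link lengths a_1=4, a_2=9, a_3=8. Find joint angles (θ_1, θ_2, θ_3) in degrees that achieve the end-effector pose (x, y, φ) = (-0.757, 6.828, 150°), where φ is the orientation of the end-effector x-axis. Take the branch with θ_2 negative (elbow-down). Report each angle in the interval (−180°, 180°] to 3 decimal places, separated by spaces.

wrist centre = target − a_3·(cos φ, sin φ) = (6.1712, 2.8280)
cos θ_2 = (46.0813−4²−9²)/(2·4·9) = -0.7072; θ_2 = -135.0079° (elbow-down)
β = atan2(2.8280,6.1712) = 24.6200°; ψ = atan2(-6.3631,-2.3648) = -110.3875°
θ_1 = β − ψ = 135.0075°
θ_3 = φ − θ_1 − θ_2 = 150.0004° (wrapped to (-180°,180°])

135.007 -135.008 150.000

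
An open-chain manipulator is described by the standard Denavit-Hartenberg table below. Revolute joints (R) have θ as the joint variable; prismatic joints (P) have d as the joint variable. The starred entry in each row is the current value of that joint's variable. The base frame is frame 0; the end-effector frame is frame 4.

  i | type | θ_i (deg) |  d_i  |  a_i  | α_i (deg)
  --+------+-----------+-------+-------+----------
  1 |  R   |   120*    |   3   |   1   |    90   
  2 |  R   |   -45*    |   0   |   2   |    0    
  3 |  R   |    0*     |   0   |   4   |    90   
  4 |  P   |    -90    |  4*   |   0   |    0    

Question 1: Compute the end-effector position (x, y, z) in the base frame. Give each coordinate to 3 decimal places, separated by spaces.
after link 1: o_1 = (-0.5000, 0.8660, 3.0000)
after link 2: o_2 = (-1.2071, 2.0908, 1.5858)
after link 3: o_3 = (-2.6213, 4.5403, -1.2426)
after link 4: o_4 = (-1.2071, 2.0908, -4.0711)

-1.207 2.091 -4.071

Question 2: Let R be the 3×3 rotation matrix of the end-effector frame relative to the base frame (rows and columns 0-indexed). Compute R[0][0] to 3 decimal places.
End-effector x-axis (col 0 of R) = (-0.8660,-0.5000,-0.0000)
R[0][0] = -0.8660

-0.866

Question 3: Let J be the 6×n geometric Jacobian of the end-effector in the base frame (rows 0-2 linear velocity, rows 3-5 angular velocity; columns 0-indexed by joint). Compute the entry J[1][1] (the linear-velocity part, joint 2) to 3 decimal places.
6.124

axis z_1 = (0.8660,0.5000,0.0000); lever o_n−o_1 = (-0.7071,1.2247,-7.0711)
cross product → J_v[:, 1] = (-3.5355,6.1237,1.4142)
J_ω[:, 1] = z_1
entry J[1][1] = 6.1237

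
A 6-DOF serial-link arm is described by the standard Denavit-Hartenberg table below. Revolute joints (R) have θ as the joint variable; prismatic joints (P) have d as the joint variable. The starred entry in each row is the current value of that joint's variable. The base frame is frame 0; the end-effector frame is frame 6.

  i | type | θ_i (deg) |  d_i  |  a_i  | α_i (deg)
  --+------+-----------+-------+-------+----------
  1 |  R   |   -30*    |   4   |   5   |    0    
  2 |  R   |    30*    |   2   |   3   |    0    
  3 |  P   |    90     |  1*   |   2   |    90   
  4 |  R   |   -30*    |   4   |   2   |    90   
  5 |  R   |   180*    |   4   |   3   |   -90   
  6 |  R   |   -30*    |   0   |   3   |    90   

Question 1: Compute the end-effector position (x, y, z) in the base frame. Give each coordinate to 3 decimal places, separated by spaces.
after link 1: o_1 = (4.3301, -2.5000, 4.0000)
after link 2: o_2 = (7.3301, -2.5000, 6.0000)
after link 3: o_3 = (7.3301, -0.5000, 7.0000)
after link 4: o_4 = (11.3301, 1.2321, 6.0000)
after link 5: o_5 = (11.3301, -3.3660, 4.0359)
after link 6: o_6 = (11.3301, -6.3660, 4.0359)

11.330 -6.366 4.036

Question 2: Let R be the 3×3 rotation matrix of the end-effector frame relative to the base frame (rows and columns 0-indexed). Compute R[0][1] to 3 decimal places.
End-effector y-axis (col 1 of R) = (-1.0000,-0.0000,-0.0000)
R[0][1] = -1.0000

-1.000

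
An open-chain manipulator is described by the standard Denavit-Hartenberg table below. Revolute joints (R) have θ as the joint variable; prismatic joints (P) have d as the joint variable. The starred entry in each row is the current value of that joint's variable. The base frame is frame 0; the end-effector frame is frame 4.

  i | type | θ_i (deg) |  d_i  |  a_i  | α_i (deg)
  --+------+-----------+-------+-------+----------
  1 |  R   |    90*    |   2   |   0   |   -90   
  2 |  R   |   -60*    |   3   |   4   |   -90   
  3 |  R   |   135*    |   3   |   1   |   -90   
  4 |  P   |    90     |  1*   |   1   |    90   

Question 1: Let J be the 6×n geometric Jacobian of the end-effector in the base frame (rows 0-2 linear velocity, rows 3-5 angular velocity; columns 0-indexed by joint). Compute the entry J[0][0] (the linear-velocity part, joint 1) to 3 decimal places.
axis z_0 = ẑ; lever o_n−o_0 = (-3.0000,3.0249,3.2394)
cross product → J_v[:, 0] = (-3.0249,-3.0000,0.0000)
J_ω[:, 0] = z_0
entry J[0][0] = -3.0249

-3.025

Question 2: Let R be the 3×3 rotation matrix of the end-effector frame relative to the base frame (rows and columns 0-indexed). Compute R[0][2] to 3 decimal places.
0.707

End-effector z-axis (col 2 of R) = (0.7071,-0.3536,-0.6124)
R[0][2] = 0.7071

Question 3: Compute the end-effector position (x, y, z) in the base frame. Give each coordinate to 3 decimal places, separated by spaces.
-3.000 3.025 3.239

after link 1: o_1 = (0.0000, 0.0000, 2.0000)
after link 2: o_2 = (-3.0000, 2.0000, 5.4641)
after link 3: o_3 = (-2.2929, 4.2445, 3.3517)
after link 4: o_4 = (-3.0000, 3.0249, 3.2394)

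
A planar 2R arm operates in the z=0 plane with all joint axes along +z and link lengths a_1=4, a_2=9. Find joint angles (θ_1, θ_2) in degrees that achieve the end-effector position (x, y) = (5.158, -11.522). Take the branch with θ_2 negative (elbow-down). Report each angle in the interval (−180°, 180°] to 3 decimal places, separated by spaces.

-45.008 -29.988

cos θ_2 = (159.3614−4²−9²)/(2·4·9) = 0.8661; θ_2 = -29.9879° (elbow-down)
β = atan2(-11.5220,5.1580) = -65.8836°; ψ = atan2(-4.4984,11.7952) = -20.8754°
θ_1 = β − ψ = -45.0081°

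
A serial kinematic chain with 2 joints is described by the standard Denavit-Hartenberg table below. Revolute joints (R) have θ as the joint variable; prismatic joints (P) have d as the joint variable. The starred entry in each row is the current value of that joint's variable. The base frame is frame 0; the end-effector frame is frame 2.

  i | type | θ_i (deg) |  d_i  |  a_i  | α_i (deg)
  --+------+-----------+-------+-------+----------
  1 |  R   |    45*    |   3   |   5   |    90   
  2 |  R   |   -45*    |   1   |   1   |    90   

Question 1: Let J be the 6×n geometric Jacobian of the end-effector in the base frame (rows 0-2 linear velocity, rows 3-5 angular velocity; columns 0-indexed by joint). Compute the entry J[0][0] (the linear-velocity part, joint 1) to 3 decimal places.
-3.328

axis z_0 = ẑ; lever o_n−o_0 = (4.7426,3.3284,2.2929)
cross product → J_v[:, 0] = (-3.3284,4.7426,0.0000)
J_ω[:, 0] = z_0
entry J[0][0] = -3.3284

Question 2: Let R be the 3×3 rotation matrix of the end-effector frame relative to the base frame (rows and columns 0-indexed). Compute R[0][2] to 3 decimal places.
End-effector z-axis (col 2 of R) = (-0.5000,-0.5000,-0.7071)
R[0][2] = -0.5000

-0.500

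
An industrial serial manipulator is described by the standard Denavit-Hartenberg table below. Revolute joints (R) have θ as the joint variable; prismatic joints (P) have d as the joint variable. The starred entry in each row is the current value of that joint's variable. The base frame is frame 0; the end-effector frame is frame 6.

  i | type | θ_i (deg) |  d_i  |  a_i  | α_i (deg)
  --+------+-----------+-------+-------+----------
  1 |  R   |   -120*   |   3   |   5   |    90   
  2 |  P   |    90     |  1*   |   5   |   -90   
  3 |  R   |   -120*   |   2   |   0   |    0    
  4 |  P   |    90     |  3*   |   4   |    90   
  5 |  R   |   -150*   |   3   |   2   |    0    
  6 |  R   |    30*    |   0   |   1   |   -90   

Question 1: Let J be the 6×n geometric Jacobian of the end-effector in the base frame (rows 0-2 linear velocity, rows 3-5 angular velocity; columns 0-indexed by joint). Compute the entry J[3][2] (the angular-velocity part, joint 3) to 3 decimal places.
0.500

axis z_2 = (0.5000,0.8660,0.0000); lever o_n−o_2 = (-1.4486,4.4551,0.0311)
cross product → J_v[:, 2] = (0.0269,-0.0155,3.4821)
J_ω[:, 2] = z_2
entry J[3][2] = 0.5000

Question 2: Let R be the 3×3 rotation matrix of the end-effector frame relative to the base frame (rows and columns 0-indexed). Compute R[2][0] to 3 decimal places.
-0.433

End-effector x-axis (col 0 of R) = (-0.2165,-0.8750,-0.4330)
R[2][0] = -0.4330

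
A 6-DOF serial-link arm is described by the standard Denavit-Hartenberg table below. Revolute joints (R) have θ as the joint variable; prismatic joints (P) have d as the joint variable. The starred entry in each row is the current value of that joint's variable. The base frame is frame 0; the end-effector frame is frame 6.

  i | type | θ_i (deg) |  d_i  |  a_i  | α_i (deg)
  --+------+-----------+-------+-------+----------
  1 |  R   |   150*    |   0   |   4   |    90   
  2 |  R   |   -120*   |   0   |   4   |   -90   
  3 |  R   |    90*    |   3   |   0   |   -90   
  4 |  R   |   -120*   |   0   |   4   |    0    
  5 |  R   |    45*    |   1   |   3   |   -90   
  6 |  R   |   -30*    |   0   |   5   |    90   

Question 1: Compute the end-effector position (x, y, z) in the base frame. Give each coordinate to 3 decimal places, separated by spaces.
-13.355 7.829 -7.205

after link 1: o_1 = (-3.4641, 2.0000, 0.0000)
after link 2: o_2 = (-1.7321, 1.0000, -3.4641)
after link 3: o_3 = (-3.9821, 2.2990, -4.9641)
after link 4: o_4 = (-5.5801, 5.5311, -6.6962)
after link 5: o_5 = (-8.5747, 6.3634, -7.2790)
after link 6: o_6 = (-13.3545, 7.8290, -7.2052)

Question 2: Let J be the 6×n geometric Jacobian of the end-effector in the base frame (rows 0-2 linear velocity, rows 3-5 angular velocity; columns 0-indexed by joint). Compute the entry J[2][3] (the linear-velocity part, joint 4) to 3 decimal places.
axis z_3 = (-0.4330,0.2500,0.8660); lever o_n−o_3 = (-9.3725,5.5299,-2.2411)
cross product → J_v[:, 3] = (-5.3493,-9.0872,-0.0514)
J_ω[:, 3] = z_3
entry J[2][3] = -0.0514

-0.051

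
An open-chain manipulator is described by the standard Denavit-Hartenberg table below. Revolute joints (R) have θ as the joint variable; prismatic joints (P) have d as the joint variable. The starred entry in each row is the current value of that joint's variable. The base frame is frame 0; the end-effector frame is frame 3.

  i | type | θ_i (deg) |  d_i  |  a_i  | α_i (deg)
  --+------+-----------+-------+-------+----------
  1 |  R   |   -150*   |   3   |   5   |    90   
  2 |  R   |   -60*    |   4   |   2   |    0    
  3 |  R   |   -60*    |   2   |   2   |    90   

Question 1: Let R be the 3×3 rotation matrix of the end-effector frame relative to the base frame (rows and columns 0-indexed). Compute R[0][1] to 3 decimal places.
-0.500

End-effector y-axis (col 1 of R) = (-0.5000,0.8660,0.0000)
R[0][1] = -0.5000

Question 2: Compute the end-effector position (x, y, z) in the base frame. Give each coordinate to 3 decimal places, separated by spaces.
-7.330 2.696 -0.464

after link 1: o_1 = (-4.3301, -2.5000, 3.0000)
after link 2: o_2 = (-7.1962, 0.4641, 1.2679)
after link 3: o_3 = (-7.3301, 2.6962, -0.4641)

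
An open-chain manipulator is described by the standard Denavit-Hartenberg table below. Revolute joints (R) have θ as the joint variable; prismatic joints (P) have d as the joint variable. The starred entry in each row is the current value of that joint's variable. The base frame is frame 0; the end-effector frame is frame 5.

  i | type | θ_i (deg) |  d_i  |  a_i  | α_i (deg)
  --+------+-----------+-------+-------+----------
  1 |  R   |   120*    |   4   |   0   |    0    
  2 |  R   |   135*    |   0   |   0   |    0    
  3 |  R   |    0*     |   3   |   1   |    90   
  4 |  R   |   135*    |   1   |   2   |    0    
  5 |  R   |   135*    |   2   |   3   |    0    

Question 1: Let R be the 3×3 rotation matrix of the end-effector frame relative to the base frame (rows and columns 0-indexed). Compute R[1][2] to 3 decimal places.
0.259

End-effector z-axis (col 2 of R) = (-0.9659,0.2588,0.0000)
R[1][2] = 0.2588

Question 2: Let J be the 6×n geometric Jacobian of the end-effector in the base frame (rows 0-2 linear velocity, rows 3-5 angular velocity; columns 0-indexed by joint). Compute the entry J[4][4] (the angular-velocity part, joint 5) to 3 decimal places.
0.259

axis z_4 = (-0.9659,0.2588,0.0000); lever o_n−o_4 = (-1.9319,0.5176,-3.0000)
cross product → J_v[:, 4] = (-0.7765,-2.8978,-0.0000)
J_ω[:, 4] = z_4
entry J[4][4] = 0.2588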